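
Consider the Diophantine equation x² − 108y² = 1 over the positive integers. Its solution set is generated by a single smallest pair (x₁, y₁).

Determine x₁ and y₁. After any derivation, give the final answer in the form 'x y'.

d=108: √d = [10; 2,1,1,4,1,1,2,20] (ℓ=8, even), read p_7/q_7
a_0=10:  p_0=10·1+0=10,  q_0=10·0+1=1
a_1=2:  p_1=2·10+1=21,  q_1=2·1+0=2
…
a_3=1:  p_3=1·31+21=52,  q_3=1·3+2=5
…
a_6=1:  p_6=1·291+239=530,  q_6=1·28+23=51
a_7=2:  p_7=2·530+291=1351,  q_7=2·51+28=130
→ (1351, 130).  Check: 1351²=1825201, 108·130²=1825200, difference 1.

1351 130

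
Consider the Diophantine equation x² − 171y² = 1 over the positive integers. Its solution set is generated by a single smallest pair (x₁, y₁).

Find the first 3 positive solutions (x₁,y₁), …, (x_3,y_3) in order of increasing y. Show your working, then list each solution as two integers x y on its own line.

d=171: √d = [13; 13,26] (ℓ=2, even), read p_1/q_1
a_0=13:  p_0=13·1+0=13,  q_0=13·0+1=1
a_1=13:  p_1=13·13+1=170,  q_1=13·1+0=13
→ (170, 13).  Check: 170²=28900, 171·13²=28899, difference 1.
k=2:  x_2 = 170·170+171·13·13 = 57799,  y_2 = 170·13+13·170 = 4420
k=3:  x_3 = 170·57799+171·13·4420 = 19651490,  y_3 = 170·4420+13·57799 = 1502787

170 13
57799 4420
19651490 1502787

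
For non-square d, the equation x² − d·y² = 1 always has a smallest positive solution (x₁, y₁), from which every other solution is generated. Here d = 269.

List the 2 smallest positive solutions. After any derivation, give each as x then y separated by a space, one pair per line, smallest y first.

√269 = [16; 2,2,32, …], period ℓ=3 (odd) → k=5
step 0: (16, 1)  from 16·(1,0) + (0,1)
…
step 3: (2657, 162)  from 32·(82,5) + (33,2)
step 4: (5396, 329)  from 2·(2657,162) + (82,5)
step 5: (13449, 820)  from 2·(5396,329) + (2657,162)
fundamental: x₁=13449, y₁=820  (since 180875601 − 269·672400 = 1)
k=2:  x_2 = 13449·13449+269·820·820 = 361751201,  y_2 = 13449·820+820·13449 = 22056360

13449 820
361751201 22056360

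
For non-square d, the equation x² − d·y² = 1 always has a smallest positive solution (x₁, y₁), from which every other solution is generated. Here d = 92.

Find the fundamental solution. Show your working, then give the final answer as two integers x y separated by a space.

d=92: √d = [9; 1,1,2,4,2,1,1,18] (ℓ=8, even), read p_7/q_7
k=0  a_k=9  p_k/q_k = 9/1
k=1  a_k=1  p_k/q_k = 10/1
…
k=3  a_k=2  p_k/q_k = 48/5
k=4  a_k=4  p_k/q_k = 211/22
k=5  a_k=2  p_k/q_k = 470/49
k=6  a_k=1  p_k/q_k = 681/71
k=7  a_k=1  p_k/q_k = 1151/120
→ (1151, 120).  Check: 1151²=1324801, 92·120²=1324800, difference 1.

1151 120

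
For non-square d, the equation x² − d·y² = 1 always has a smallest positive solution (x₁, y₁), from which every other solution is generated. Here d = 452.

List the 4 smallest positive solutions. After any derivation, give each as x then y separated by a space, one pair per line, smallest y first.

√452 → a₀=21, period (3,1,5,3,10,3,5,1,3,42); ℓ=10 even so k=9
i=0: a=21 ⇒ p=21, q=1
i=1: a=3 ⇒ p=64, q=3
i=2: a=1 ⇒ p=85, q=4
…
i=4: a=3 ⇒ p=1552, q=73
…
i=8: a=1 ⇒ p=313483, q=14745
i=9: a=3 ⇒ p=1204353, q=56648
fundamental: x₁=1204353, y₁=56648  (since 1450466148609 − 452·3208995904 = 1)
k=2:  x_2 = 1204353·1204353+452·56648·56648 = 2900932297217,  y_2 = 1204353·56648+56648·1204353 = 136448377488
k=3:  x_3 = 1204353·2900932297217+452·56648·136448377488 = 6987493029899166849,  y_3 = 1204353·136448377488+56648·2900932297217 = 328664025545553880
k=4:  x_4 = 1204353·6987493029899166849+452·56648·328664025545553880 = 16830816386073401651890177,  y_4 = 1204353·328664025545553880+56648·6987493029899166849 = 791655010315592455701792

1204353 56648
2900932297217 136448377488
6987493029899166849 328664025545553880
16830816386073401651890177 791655010315592455701792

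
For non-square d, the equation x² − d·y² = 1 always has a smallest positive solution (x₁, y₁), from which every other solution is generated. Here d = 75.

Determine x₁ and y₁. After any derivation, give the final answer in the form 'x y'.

26 3

√75 = [8; 1,1,1,16, …], period ℓ=4 (even) → k=3
a_0=8:  p_0=8·1+0=8,  q_0=8·0+1=1
a_1=1:  p_1=1·8+1=9,  q_1=1·1+0=1
a_2=1:  p_2=1·9+8=17,  q_2=1·1+1=2
a_3=1:  p_3=1·17+9=26,  q_3=1·2+1=3
→ (26, 3).  Check: 26²=676, 75·3²=675, difference 1.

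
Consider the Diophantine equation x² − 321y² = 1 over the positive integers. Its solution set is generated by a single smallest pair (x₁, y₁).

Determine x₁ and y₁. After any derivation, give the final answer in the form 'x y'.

215 12

d=321: √d = [17; 1,10,1,34] (ℓ=4, even), read p_3/q_3
a_0=17:  p_0=17·1+0=17,  q_0=17·0+1=1
a_1=1:  p_1=1·17+1=18,  q_1=1·1+0=1
a_2=10:  p_2=10·18+17=197,  q_2=10·1+1=11
a_3=1:  p_3=1·197+18=215,  q_3=1·11+1=12
(x₁, y₁) = (215, 12);  215² − 321·12² = 1 ✓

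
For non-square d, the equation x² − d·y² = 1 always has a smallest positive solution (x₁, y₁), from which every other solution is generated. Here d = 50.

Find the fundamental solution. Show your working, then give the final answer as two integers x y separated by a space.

99 14

√50 → a₀=7, period (14); ℓ=1 odd so k=1
i=0: a=7 ⇒ p=7, q=1
i=1: a=14 ⇒ p=99, q=14
(x₁, y₁) = (99, 14);  99² − 50·14² = 1 ✓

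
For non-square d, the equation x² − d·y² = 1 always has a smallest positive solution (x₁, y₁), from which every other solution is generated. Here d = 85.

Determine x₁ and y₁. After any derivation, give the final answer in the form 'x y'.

285769 30996

√85 → a₀=9, period (4,1,1,4,18); ℓ=5 odd so k=9
a_0=9:  p_0=9·1+0=9,  q_0=9·0+1=1
a_1=4:  p_1=4·9+1=37,  q_1=4·1+0=4
a_2=1:  p_2=1·37+9=46,  q_2=1·4+1=5
a_3=1:  p_3=1·46+37=83,  q_3=1·5+4=9
a_4=4:  p_4=4·83+46=378,  q_4=4·9+5=41
a_5=18:  p_5=18·378+83=6887,  q_5=18·41+9=747
…
a_7=1:  p_7=1·27926+6887=34813,  q_7=1·3029+747=3776
a_8=1:  p_8=1·34813+27926=62739,  q_8=1·3776+3029=6805
a_9=4:  p_9=4·62739+34813=285769,  q_9=4·6805+3776=30996
→ (285769, 30996).  Check: 285769²=81663921361, 85·30996²=81663921360, difference 1.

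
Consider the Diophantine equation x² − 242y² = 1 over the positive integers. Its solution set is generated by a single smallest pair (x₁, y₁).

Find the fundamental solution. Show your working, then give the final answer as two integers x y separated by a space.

[15; 1,1,3,1,14,1,3,1,1,30] for √242; ℓ=10 ⇒ convergent index 9
k=0  a_k=15  p_k/q_k = 15/1
…
k=2  a_k=1  p_k/q_k = 31/2
k=3  a_k=3  p_k/q_k = 109/7
k=4  a_k=1  p_k/q_k = 140/9
k=5  a_k=14  p_k/q_k = 2069/133
…
k=7  a_k=3  p_k/q_k = 8696/559
k=8  a_k=1  p_k/q_k = 10905/701
k=9  a_k=1  p_k/q_k = 19601/1260
→ (19601, 1260).  Check: 19601²=384199201, 242·1260²=384199200, difference 1.

19601 1260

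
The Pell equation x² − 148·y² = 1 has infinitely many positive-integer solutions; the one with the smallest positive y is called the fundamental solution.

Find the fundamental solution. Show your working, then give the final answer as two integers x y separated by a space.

73 6

[12; 6,24] for √148; ℓ=2 ⇒ convergent index 1
k=0  a_k=12  p_k/q_k = 12/1
k=1  a_k=6  p_k/q_k = 73/6
fundamental: x₁=73, y₁=6  (since 5329 − 148·36 = 1)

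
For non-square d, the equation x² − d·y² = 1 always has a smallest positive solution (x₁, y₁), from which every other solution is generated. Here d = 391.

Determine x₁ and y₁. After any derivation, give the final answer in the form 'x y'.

7338680 371133

√391 = [19; 1,3,2,2,1,…,3,1,38, …], period ℓ=16 (even) → k=15
k=0  a_k=19  p_k/q_k = 19/1
…
k=4  a_k=2  p_k/q_k = 435/22
…
k=9  a_k=2  p_k/q_k = 107747/5449
…
k=14  a_k=3  p_k/q_k = 5678083/287153
k=15  a_k=1  p_k/q_k = 7338680/371133
→ (7338680, 371133).  Check: 7338680²=53856224142400, 391·371133²=53856224142399, difference 1.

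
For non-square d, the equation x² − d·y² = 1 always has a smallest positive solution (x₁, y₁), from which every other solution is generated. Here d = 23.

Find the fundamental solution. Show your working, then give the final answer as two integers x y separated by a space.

24 5

√23 = [4; 1,3,1,8, …], period ℓ=4 (even) → k=3
k=0  a_k=4  p_k/q_k = 4/1
k=1  a_k=1  p_k/q_k = 5/1
k=2  a_k=3  p_k/q_k = 19/4
k=3  a_k=1  p_k/q_k = 24/5
(x₁, y₁) = (24, 5);  24² − 23·5² = 1 ✓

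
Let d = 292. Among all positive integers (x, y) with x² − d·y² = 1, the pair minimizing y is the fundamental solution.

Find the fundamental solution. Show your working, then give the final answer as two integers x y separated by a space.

d=292: √d = [17; 11,2,1,3,8,3,1,2,11,34] (ℓ=10, even), read p_9/q_9
a_0=17:  p_0=17·1+0=17,  q_0=17·0+1=1
a_1=11:  p_1=11·17+1=188,  q_1=11·1+0=11
a_2=2:  p_2=2·188+17=393,  q_2=2·11+1=23
a_3=1:  p_3=1·393+188=581,  q_3=1·23+11=34
…
a_5=8:  p_5=8·2136+581=17669,  q_5=8·125+34=1034
a_6=3:  p_6=3·17669+2136=55143,  q_6=3·1034+125=3227
a_7=1:  p_7=1·55143+17669=72812,  q_7=1·3227+1034=4261
a_8=2:  p_8=2·72812+55143=200767,  q_8=2·4261+3227=11749
a_9=11:  p_9=11·200767+72812=2281249,  q_9=11·11749+4261=133500
fundamental: x₁=2281249, y₁=133500  (since 5204097000001 − 292·17822250000 = 1)

2281249 133500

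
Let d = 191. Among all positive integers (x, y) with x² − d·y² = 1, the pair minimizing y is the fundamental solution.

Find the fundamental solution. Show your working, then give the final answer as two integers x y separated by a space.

8994000 650783

√191 = [13; 1,4,1,1,3,…,4,1,26, …], period ℓ=16 (even) → k=15
k=0  a_k=13  p_k/q_k = 13/1
…
k=6  a_k=2  p_k/q_k = 1230/89
…
k=14  a_k=4  p_k/q_k = 7377553/533821
k=15  a_k=1  p_k/q_k = 8994000/650783
(x₁, y₁) = (8994000, 650783);  8994000² − 191·650783² = 1 ✓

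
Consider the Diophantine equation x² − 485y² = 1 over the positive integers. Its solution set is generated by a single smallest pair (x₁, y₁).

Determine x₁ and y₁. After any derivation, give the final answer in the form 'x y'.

969 44

[22; 44] for √485; ℓ=1 ⇒ convergent index 1
k=0  a_k=22  p_k/q_k = 22/1
k=1  a_k=44  p_k/q_k = 969/44
(x₁, y₁) = (969, 44);  969² − 485·44² = 1 ✓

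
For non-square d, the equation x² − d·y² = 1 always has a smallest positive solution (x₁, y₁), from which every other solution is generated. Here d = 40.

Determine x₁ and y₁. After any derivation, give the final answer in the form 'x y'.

[6; 3,12] for √40; ℓ=2 ⇒ convergent index 1
k=0  a_k=6  p_k/q_k = 6/1
k=1  a_k=3  p_k/q_k = 19/3
→ (19, 3).  Check: 19²=361, 40·3²=360, difference 1.

19 3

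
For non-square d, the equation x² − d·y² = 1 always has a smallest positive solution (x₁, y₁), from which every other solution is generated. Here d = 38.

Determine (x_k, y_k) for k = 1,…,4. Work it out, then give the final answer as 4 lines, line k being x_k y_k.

37 6
2737 444
202501 32850
14982337 2430456

d=38: √d = [6; 6,12] (ℓ=2, even), read p_1/q_1
k=0  a_k=6  p_k/q_k = 6/1
k=1  a_k=6  p_k/q_k = 37/6
→ (37, 6).  Check: 37²=1369, 38·6²=1368, difference 1.
k=2:  x_2 = 37·37+38·6·6 = 2737,  y_2 = 37·6+6·37 = 444
k=3:  x_3 = 37·2737+38·6·444 = 202501,  y_3 = 37·444+6·2737 = 32850
k=4:  x_4 = 37·202501+38·6·32850 = 14982337,  y_4 = 37·32850+6·202501 = 2430456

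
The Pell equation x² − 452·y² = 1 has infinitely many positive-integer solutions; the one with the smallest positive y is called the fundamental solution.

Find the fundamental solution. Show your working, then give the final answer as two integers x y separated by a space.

1204353 56648

d=452: √d = [21; 3,1,5,3,10,3,5,1,3,42] (ℓ=10, even), read p_9/q_9
a_0=21:  p_0=21·1+0=21,  q_0=21·0+1=1
a_1=3:  p_1=3·21+1=64,  q_1=3·1+0=3
a_2=1:  p_2=1·64+21=85,  q_2=1·3+1=4
a_3=5:  p_3=5·85+64=489,  q_3=5·4+3=23
…
a_6=3:  p_6=3·16009+1552=49579,  q_6=3·753+73=2332
…
a_8=1:  p_8=1·263904+49579=313483,  q_8=1·12413+2332=14745
a_9=3:  p_9=3·313483+263904=1204353,  q_9=3·14745+12413=56648
(x₁, y₁) = (1204353, 56648);  1204353² − 452·56648² = 1 ✓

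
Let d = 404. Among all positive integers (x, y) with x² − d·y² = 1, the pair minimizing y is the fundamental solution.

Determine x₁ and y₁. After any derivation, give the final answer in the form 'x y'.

[20; 10,40] for √404; ℓ=2 ⇒ convergent index 1
step 0: (20, 1)  from 20·(1,0) + (0,1)
step 1: (201, 10)  from 10·(20,1) + (1,0)
(x₁, y₁) = (201, 10);  201² − 404·10² = 1 ✓

201 10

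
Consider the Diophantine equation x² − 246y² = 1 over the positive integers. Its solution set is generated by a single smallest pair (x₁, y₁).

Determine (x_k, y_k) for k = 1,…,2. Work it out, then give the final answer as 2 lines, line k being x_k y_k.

√246 = [15; 1,2,5,1,14,1,5,2,1,30, …], period ℓ=10 (even) → k=9
k=0  a_k=15  p_k/q_k = 15/1
k=1  a_k=1  p_k/q_k = 16/1
…
k=3  a_k=5  p_k/q_k = 251/16
…
k=5  a_k=14  p_k/q_k = 4423/282
…
k=7  a_k=5  p_k/q_k = 28028/1787
k=8  a_k=2  p_k/q_k = 60777/3875
k=9  a_k=1  p_k/q_k = 88805/5662
(x₁, y₁) = (88805, 5662);  88805² − 246·5662² = 1 ✓
n=2: (88805,5662)∘(88805,5662) = (88805·88805+246·5662·5662, 88805·5662+5662·88805) = (15772656049,1005627820)

88805 5662
15772656049 1005627820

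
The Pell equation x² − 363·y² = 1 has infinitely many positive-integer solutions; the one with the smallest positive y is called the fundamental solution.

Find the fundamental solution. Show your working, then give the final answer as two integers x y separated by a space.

362 19

√363 → a₀=19, period (19,38); ℓ=2 even so k=1
a_0=19:  p_0=19·1+0=19,  q_0=19·0+1=1
a_1=19:  p_1=19·19+1=362,  q_1=19·1+0=19
fundamental: x₁=362, y₁=19  (since 131044 − 363·361 = 1)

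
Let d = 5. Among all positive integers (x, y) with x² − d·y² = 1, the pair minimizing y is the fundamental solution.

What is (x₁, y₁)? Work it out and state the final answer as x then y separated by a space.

√5 = [2; 4, …], period ℓ=1 (odd) → k=1
a_0=2:  p_0=2·1+0=2,  q_0=2·0+1=1
a_1=4:  p_1=4·2+1=9,  q_1=4·1+0=4
(x₁, y₁) = (9, 4);  9² − 5·4² = 1 ✓

9 4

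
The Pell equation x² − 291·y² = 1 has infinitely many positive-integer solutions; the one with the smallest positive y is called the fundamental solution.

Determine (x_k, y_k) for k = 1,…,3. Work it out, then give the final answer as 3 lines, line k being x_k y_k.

290 17
168199 9860
97555130 5718783

d=291: √d = [17; 17,34] (ℓ=2, even), read p_1/q_1
i=0: a=17 ⇒ p=17, q=1
i=1: a=17 ⇒ p=290, q=17
(x₁, y₁) = (290, 17);  290² − 291·17² = 1 ✓
(x_2, y_2) = (290·290 + 291·17·17, 290·17 + 17·290) = (168199, 9860)
(x_3, y_3) = (290·168199 + 291·17·9860, 290·9860 + 17·168199) = (97555130, 5718783)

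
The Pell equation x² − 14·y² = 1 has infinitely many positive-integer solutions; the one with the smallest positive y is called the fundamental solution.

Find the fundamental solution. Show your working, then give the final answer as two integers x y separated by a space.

[3; 1,2,1,6] for √14; ℓ=4 ⇒ convergent index 3
k=0  a_k=3  p_k/q_k = 3/1
…
k=2  a_k=2  p_k/q_k = 11/3
k=3  a_k=1  p_k/q_k = 15/4
(x₁, y₁) = (15, 4);  15² − 14·4² = 1 ✓

15 4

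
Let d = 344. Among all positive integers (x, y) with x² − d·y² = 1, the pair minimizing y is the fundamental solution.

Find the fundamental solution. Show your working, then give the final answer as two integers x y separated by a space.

10405 561

√344 = [18; 1,1,4,1,3,1,4,1,1,36, …], period ℓ=10 (even) → k=9
i=0: a=18 ⇒ p=18, q=1
i=1: a=1 ⇒ p=19, q=1
i=2: a=1 ⇒ p=37, q=2
i=3: a=4 ⇒ p=167, q=9
i=4: a=1 ⇒ p=204, q=11
…
i=6: a=1 ⇒ p=983, q=53
…
i=8: a=1 ⇒ p=5694, q=307
i=9: a=1 ⇒ p=10405, q=561
fundamental: x₁=10405, y₁=561  (since 108264025 − 344·314721 = 1)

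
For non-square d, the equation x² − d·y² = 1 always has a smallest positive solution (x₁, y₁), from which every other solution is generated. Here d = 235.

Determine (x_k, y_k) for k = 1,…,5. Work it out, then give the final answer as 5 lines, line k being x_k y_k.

√235 = [15; 3,30, …], period ℓ=2 (even) → k=1
k=0  a_k=15  p_k/q_k = 15/1
k=1  a_k=3  p_k/q_k = 46/3
→ (46, 3).  Check: 46²=2116, 235·3²=2115, difference 1.
k=2:  x_2 = 46·46+235·3·3 = 4231,  y_2 = 46·3+3·46 = 276
k=3:  x_3 = 46·4231+235·3·276 = 389206,  y_3 = 46·276+3·4231 = 25389
k=4:  x_4 = 46·389206+235·3·25389 = 35802721,  y_4 = 46·25389+3·389206 = 2335512
k=5:  x_5 = 46·35802721+235·3·2335512 = 3293461126,  y_5 = 46·2335512+3·35802721 = 214841715

46 3
4231 276
389206 25389
35802721 2335512
3293461126 214841715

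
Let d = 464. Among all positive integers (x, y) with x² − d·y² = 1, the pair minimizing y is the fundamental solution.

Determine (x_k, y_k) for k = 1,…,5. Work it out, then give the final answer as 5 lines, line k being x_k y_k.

9801 455
192119201 8918910
3765920568201 174828473365
73819574785756801 3426987725981820
1447011301184484245001 67175813229867162275

[21; 1,1,5,1,1,1,5,1,1,42] for √464; ℓ=10 ⇒ convergent index 9
a_0=21:  p_0=21·1+0=21,  q_0=21·0+1=1
a_1=1:  p_1=1·21+1=22,  q_1=1·1+0=1
a_2=1:  p_2=1·22+21=43,  q_2=1·1+1=2
…
a_5=1:  p_5=1·280+237=517,  q_5=1·13+11=24
…
a_8=1:  p_8=1·4502+797=5299,  q_8=1·209+37=246
a_9=1:  p_9=1·5299+4502=9801,  q_9=1·246+209=455
fundamental: x₁=9801, y₁=455  (since 96059601 − 464·207025 = 1)
(x_2, y_2) = (9801·9801 + 464·455·455, 9801·455 + 455·9801) = (192119201, 8918910)
(x_3, y_3) = (9801·192119201 + 464·455·8918910, 9801·8918910 + 455·192119201) = (3765920568201, 174828473365)
(x_4, y_4) = (9801·3765920568201 + 464·455·174828473365, 9801·174828473365 + 455·3765920568201) = (73819574785756801, 3426987725981820)
(x_5, y_5) = (9801·73819574785756801 + 464·455·3426987725981820, 9801·3426987725981820 + 455·73819574785756801) = (1447011301184484245001, 67175813229867162275)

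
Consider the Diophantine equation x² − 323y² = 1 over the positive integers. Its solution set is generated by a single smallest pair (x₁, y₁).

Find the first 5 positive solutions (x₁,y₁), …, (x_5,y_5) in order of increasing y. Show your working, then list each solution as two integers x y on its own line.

√323 = [17; 1,34, …], period ℓ=2 (even) → k=1
a_0=17:  p_0=17·1+0=17,  q_0=17·0+1=1
a_1=1:  p_1=1·17+1=18,  q_1=1·1+0=1
→ (18, 1).  Check: 18²=324, 323·1²=323, difference 1.
(x_2, y_2) = (18·18 + 323·1·1, 18·1 + 1·18) = (647, 36)
(x_3, y_3) = (18·647 + 323·1·36, 18·36 + 1·647) = (23274, 1295)
(x_4, y_4) = (18·23274 + 323·1·1295, 18·1295 + 1·23274) = (837217, 46584)
(x_5, y_5) = (18·837217 + 323·1·46584, 18·46584 + 1·837217) = (30116538, 1675729)

18 1
647 36
23274 1295
837217 46584
30116538 1675729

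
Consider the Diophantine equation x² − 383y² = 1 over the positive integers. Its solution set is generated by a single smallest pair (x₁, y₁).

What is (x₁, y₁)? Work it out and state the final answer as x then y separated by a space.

√383 → a₀=19, period (1,1,3,19,3,1,1,38); ℓ=8 even so k=7
a_0=19:  p_0=19·1+0=19,  q_0=19·0+1=1
a_1=1:  p_1=1·19+1=20,  q_1=1·1+0=1
a_2=1:  p_2=1·20+19=39,  q_2=1·1+1=2
…
a_6=1:  p_6=1·8063+2642=10705,  q_6=1·412+135=547
a_7=1:  p_7=1·10705+8063=18768,  q_7=1·547+412=959
(x₁, y₁) = (18768, 959);  18768² − 383·959² = 1 ✓

18768 959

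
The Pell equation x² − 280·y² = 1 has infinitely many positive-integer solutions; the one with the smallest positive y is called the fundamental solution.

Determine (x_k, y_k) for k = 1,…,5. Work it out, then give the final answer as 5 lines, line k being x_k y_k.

[16; 1,2,1,2,1,32] for √280; ℓ=6 ⇒ convergent index 5
step 0: (16, 1)  from 16·(1,0) + (0,1)
…
step 4: (184, 11)  from 2·(67,4) + (50,3)
step 5: (251, 15)  from 1·(184,11) + (67,4)
(x₁, y₁) = (251, 15);  251² − 280·15² = 1 ✓
n=2: (251,15)∘(251,15) = (251·251+280·15·15, 251·15+15·251) = (126001,7530)
n=3: (126001,7530)∘(251,15) = (251·126001+280·15·7530, 251·7530+15·126001) = (63252251,3780045)
n=4: (63252251,3780045)∘(251,15) = (251·63252251+280·15·3780045, 251·3780045+15·63252251) = (31752504001,1897575060)
n=5: (31752504001,1897575060)∘(251,15) = (251·31752504001+280·15·1897575060, 251·1897575060+15·31752504001) = (15939693756251,952578900075)

251 15
126001 7530
63252251 3780045
31752504001 1897575060
15939693756251 952578900075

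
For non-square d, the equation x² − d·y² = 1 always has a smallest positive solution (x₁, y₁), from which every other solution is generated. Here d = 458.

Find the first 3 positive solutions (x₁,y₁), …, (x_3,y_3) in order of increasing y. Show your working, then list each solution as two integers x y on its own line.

22899 1070
1048728401 49003860
48029663286099 2244278779210

√458 → a₀=21, period (2,2,42); ℓ=3 odd so k=5
a_0=21:  p_0=21·1+0=21,  q_0=21·0+1=1
a_1=2:  p_1=2·21+1=43,  q_1=2·1+0=2
a_2=2:  p_2=2·43+21=107,  q_2=2·2+1=5
…
a_4=2:  p_4=2·4537+107=9181,  q_4=2·212+5=429
a_5=2:  p_5=2·9181+4537=22899,  q_5=2·429+212=1070
(x₁, y₁) = (22899, 1070);  22899² − 458·1070² = 1 ✓
(22899+1070√458)^2 = 1048728401 + 49003860√458
(22899+1070√458)^3 = 48029663286099 + 2244278779210√458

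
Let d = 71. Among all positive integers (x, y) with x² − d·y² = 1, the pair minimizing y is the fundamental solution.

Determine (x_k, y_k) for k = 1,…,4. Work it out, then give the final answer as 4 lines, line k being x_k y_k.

[8; 2,2,1,7,1,2,2,16] for √71; ℓ=8 ⇒ convergent index 7
i=0: a=8 ⇒ p=8, q=1
i=1: a=2 ⇒ p=17, q=2
…
i=5: a=1 ⇒ p=514, q=61
i=6: a=2 ⇒ p=1483, q=176
i=7: a=2 ⇒ p=3480, q=413
→ (3480, 413).  Check: 3480²=12110400, 71·413²=12110399, difference 1.
(x_2, y_2) = (3480·3480 + 71·413·413, 3480·413 + 413·3480) = (24220799, 2874480)
(x_3, y_3) = (3480·24220799 + 71·413·2874480, 3480·2874480 + 413·24220799) = (168576757560, 20006380387)
(x_4, y_4) = (3480·168576757560 + 71·413·20006380387, 3480·20006380387 + 413·168576757560) = (1173294208396801, 139244404619040)

3480 413
24220799 2874480
168576757560 20006380387
1173294208396801 139244404619040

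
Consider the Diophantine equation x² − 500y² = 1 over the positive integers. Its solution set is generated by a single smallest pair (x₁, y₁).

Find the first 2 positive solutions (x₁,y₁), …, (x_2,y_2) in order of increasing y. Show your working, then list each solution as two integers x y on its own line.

930249 41602
1730726404001 77400437796

√500 → a₀=22, period (2,1,3,2,1,…,1,2,44); ℓ=14 even so k=13
step 0: (22, 1)  from 22·(1,0) + (0,1)
step 1: (45, 2)  from 2·(22,1) + (1,0)
step 2: (67, 3)  from 1·(45,2) + (22,1)
step 3: (246, 11)  from 3·(67,3) + (45,2)
…
step 6: (1364, 61)  from 1·(805,36) + (559,25)
…
step 8: (15809, 707)  from 1·(14445,646) + (1364,61)
step 9: (30254, 1353)  from 1·(15809,707) + (14445,646)
step 10: (76317, 3413)  from 2·(30254,1353) + (15809,707)
…
step 12: (335522, 15005)  from 1·(259205,11592) + (76317,3413)
step 13: (930249, 41602)  from 2·(335522,15005) + (259205,11592)
fundamental: x₁=930249, y₁=41602  (since 865363202001 − 500·1730726404 = 1)
k=2:  x_2 = 930249·930249+500·41602·41602 = 1730726404001,  y_2 = 930249·41602+41602·930249 = 77400437796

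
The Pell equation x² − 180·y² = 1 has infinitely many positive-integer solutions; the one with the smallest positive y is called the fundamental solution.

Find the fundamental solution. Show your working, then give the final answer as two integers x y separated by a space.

√180 = [13; 2,2,2,26, …], period ℓ=4 (even) → k=3
k=0  a_k=13  p_k/q_k = 13/1
k=1  a_k=2  p_k/q_k = 27/2
k=2  a_k=2  p_k/q_k = 67/5
k=3  a_k=2  p_k/q_k = 161/12
→ (161, 12).  Check: 161²=25921, 180·12²=25920, difference 1.

161 12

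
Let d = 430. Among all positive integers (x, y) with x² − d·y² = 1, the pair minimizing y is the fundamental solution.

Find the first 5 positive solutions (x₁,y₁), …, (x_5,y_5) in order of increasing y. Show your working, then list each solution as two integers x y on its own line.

√430 → a₀=20, period (1,2,1,3,1,…,2,1,40); ℓ=14 even so k=13
i=0: a=20 ⇒ p=20, q=1
…
i=3: a=1 ⇒ p=83, q=4
…
i=6: a=6 ⇒ p=2675, q=129
…
i=12: a=2 ⇒ p=2107880, q=101651
i=13: a=1 ⇒ p=2862251, q=138030
fundamental: x₁=2862251, y₁=138030  (since 8192480787001 − 430·19052280900 = 1)
(2862251+138030√430)^2 = 16384961574001 + 790153011060√430
(2862251+138030√430)^3 = 93795745300289010251 + 4523232492118854090√430
(2862251+138030√430)^4 = 536933931562978654798296001 + 25893253447598574322902120√430
(2862251+138030√430)^5 = 3073679365100040639604854765306251 + 148225981147280410676109712890150√430

2862251 138030
16384961574001 790153011060
93795745300289010251 4523232492118854090
536933931562978654798296001 25893253447598574322902120
3073679365100040639604854765306251 148225981147280410676109712890150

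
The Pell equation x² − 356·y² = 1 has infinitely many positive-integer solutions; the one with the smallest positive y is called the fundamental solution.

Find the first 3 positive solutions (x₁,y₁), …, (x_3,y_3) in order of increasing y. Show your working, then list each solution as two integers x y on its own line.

500001 26500
500002000001 26500053000
500003000004500001 26500106000079500

d=356: √d = [18; 1,6,1,1,2,…,6,1,36] (ℓ=14, even), read p_13/q_13
i=0: a=18 ⇒ p=18, q=1
…
i=4: a=1 ⇒ p=283, q=15
i=5: a=2 ⇒ p=717, q=38
i=6: a=1 ⇒ p=1000, q=53
…
i=9: a=2 ⇒ p=28151, q=1492
i=10: a=1 ⇒ p=37868, q=2007
…
i=12: a=6 ⇒ p=433982, q=23001
i=13: a=1 ⇒ p=500001, q=26500
→ (500001, 26500).  Check: 500001²=250001000001, 356·26500²=250001000000, difference 1.
k=2:  x_2 = 500001·500001+356·26500·26500 = 500002000001,  y_2 = 500001·26500+26500·500001 = 26500053000
k=3:  x_3 = 500001·500002000001+356·26500·26500053000 = 500003000004500001,  y_3 = 500001·26500053000+26500·500002000001 = 26500106000079500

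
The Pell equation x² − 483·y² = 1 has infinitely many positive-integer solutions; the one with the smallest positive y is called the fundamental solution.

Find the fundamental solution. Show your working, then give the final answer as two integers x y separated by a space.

22 1

√483 → a₀=21, period (1,42); ℓ=2 even so k=1
a_0=21:  p_0=21·1+0=21,  q_0=21·0+1=1
a_1=1:  p_1=1·21+1=22,  q_1=1·1+0=1
(x₁, y₁) = (22, 1);  22² − 483·1² = 1 ✓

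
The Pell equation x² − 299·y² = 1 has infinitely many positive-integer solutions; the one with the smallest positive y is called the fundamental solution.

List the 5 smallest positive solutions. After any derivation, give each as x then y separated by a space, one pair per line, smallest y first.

√299 → a₀=17, period (3,2,3,34); ℓ=4 even so k=3
a_0=17:  p_0=17·1+0=17,  q_0=17·0+1=1
…
a_2=2:  p_2=2·52+17=121,  q_2=2·3+1=7
a_3=3:  p_3=3·121+52=415,  q_3=3·7+3=24
(x₁, y₁) = (415, 24);  415² − 299·24² = 1 ✓
(415+24√299)^2 = 344449 + 19920√299
(415+24√299)^3 = 285892255 + 16533576√299
(415+24√299)^4 = 237290227201 + 13722848160√299
(415+24√299)^5 = 196950602684575 + 11389947439224√299

415 24
344449 19920
285892255 16533576
237290227201 13722848160
196950602684575 11389947439224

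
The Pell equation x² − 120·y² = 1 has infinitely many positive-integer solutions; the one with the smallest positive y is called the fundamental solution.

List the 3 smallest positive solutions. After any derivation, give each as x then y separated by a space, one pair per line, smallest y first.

11 1
241 22
5291 483

[10; 1,20] for √120; ℓ=2 ⇒ convergent index 1
step 0: (10, 1)  from 10·(1,0) + (0,1)
step 1: (11, 1)  from 1·(10,1) + (1,0)
(x₁, y₁) = (11, 1);  11² − 120·1² = 1 ✓
(x_2, y_2) = (11·11 + 120·1·1, 11·1 + 1·11) = (241, 22)
(x_3, y_3) = (11·241 + 120·1·22, 11·22 + 1·241) = (5291, 483)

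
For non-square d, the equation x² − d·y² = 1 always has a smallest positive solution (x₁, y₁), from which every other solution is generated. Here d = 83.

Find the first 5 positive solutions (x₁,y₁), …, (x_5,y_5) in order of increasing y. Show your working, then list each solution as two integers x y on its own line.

√83 = [9; 9,18, …], period ℓ=2 (even) → k=1
i=0: a=9 ⇒ p=9, q=1
i=1: a=9 ⇒ p=82, q=9
→ (82, 9).  Check: 82²=6724, 83·9²=6723, difference 1.
(82+9√83)^2 = 13447 + 1476√83
(82+9√83)^3 = 2205226 + 242055√83
(82+9√83)^4 = 361643617 + 39695544√83
(82+9√83)^5 = 59307347962 + 6509827161√83

82 9
13447 1476
2205226 242055
361643617 39695544
59307347962 6509827161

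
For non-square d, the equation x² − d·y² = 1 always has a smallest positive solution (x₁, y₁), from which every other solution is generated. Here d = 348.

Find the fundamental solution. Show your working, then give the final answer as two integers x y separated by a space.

[18; 1,1,1,8,1,1,1,36] for √348; ℓ=8 ⇒ convergent index 7
i=0: a=18 ⇒ p=18, q=1
…
i=2: a=1 ⇒ p=37, q=2
…
i=6: a=1 ⇒ p=1026, q=55
i=7: a=1 ⇒ p=1567, q=84
→ (1567, 84).  Check: 1567²=2455489, 348·84²=2455488, difference 1.

1567 84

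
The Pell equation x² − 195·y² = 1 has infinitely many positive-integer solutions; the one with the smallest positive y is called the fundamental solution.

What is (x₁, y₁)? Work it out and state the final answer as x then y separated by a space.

√195 → a₀=13, period (1,26); ℓ=2 even so k=1
k=0  a_k=13  p_k/q_k = 13/1
k=1  a_k=1  p_k/q_k = 14/1
fundamental: x₁=14, y₁=1  (since 196 − 195·1 = 1)

14 1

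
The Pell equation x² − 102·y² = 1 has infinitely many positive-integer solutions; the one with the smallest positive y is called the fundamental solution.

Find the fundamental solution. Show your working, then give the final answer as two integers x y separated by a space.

√102 → a₀=10, period (10,20); ℓ=2 even so k=1
k=0  a_k=10  p_k/q_k = 10/1
k=1  a_k=10  p_k/q_k = 101/10
(x₁, y₁) = (101, 10);  101² − 102·10² = 1 ✓

101 10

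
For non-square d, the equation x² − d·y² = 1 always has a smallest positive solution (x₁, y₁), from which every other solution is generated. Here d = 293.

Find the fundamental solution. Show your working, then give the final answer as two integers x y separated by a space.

[17; 8,1,1,8,34] for √293; ℓ=5 ⇒ convergent index 9
a_0=17:  p_0=17·1+0=17,  q_0=17·0+1=1
a_1=8:  p_1=8·17+1=137,  q_1=8·1+0=8
a_2=1:  p_2=1·137+17=154,  q_2=1·8+1=9
…
a_5=34:  p_5=34·2482+291=84679,  q_5=34·145+17=4947
…
a_8=1:  p_8=1·764593+679914=1444507,  q_8=1·44668+39721=84389
a_9=8:  p_9=8·1444507+764593=12320649,  q_9=8·84389+44668=719780
→ (12320649, 719780).  Check: 12320649²=151798391781201, 293·719780²=151798391781200, difference 1.

12320649 719780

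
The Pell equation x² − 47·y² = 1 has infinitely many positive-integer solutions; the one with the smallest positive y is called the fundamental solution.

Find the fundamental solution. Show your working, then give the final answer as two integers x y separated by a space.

48 7

d=47: √d = [6; 1,5,1,12] (ℓ=4, even), read p_3/q_3
i=0: a=6 ⇒ p=6, q=1
i=1: a=1 ⇒ p=7, q=1
i=2: a=5 ⇒ p=41, q=6
i=3: a=1 ⇒ p=48, q=7
(x₁, y₁) = (48, 7);  48² − 47·7² = 1 ✓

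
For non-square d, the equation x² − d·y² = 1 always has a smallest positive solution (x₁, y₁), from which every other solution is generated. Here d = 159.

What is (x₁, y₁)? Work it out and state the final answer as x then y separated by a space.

d=159: √d = [12; 1,1,1,1,3,1,1,1,1,24] (ℓ=10, even), read p_9/q_9
a_0=12:  p_0=12·1+0=12,  q_0=12·0+1=1
a_1=1:  p_1=1·12+1=13,  q_1=1·1+0=1
a_2=1:  p_2=1·13+12=25,  q_2=1·1+1=2
a_3=1:  p_3=1·25+13=38,  q_3=1·2+1=3
a_4=1:  p_4=1·38+25=63,  q_4=1·3+2=5
a_5=3:  p_5=3·63+38=227,  q_5=3·5+3=18
a_6=1:  p_6=1·227+63=290,  q_6=1·18+5=23
a_7=1:  p_7=1·290+227=517,  q_7=1·23+18=41
a_8=1:  p_8=1·517+290=807,  q_8=1·41+23=64
a_9=1:  p_9=1·807+517=1324,  q_9=1·64+41=105
(x₁, y₁) = (1324, 105);  1324² − 159·105² = 1 ✓

1324 105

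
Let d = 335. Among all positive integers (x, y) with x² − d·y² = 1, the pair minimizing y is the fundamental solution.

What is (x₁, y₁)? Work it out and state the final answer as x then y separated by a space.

√335 → a₀=18, period (3,3,3,36); ℓ=4 even so k=3
step 0: (18, 1)  from 18·(1,0) + (0,1)
…
step 2: (183, 10)  from 3·(55,3) + (18,1)
step 3: (604, 33)  from 3·(183,10) + (55,3)
(x₁, y₁) = (604, 33);  604² − 335·33² = 1 ✓

604 33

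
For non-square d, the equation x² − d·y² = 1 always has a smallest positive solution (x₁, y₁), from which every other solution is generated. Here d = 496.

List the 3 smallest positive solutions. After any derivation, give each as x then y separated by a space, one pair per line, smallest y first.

√496 → a₀=22, period (3,1,2,4,1,…,1,3,44); ℓ=16 even so k=15
a_0=22:  p_0=22·1+0=22,  q_0=22·0+1=1
…
a_2=1:  p_2=1·67+22=89,  q_2=1·3+1=4
a_3=2:  p_3=2·89+67=245,  q_3=2·4+3=11
…
a_9=2:  p_9=2·14543+6080=35166,  q_9=2·653+273=1579
…
a_11=1:  p_11=1·49709+35166=84875,  q_11=1·2232+1579=3811
…
a_13=2:  p_13=2·389209+84875=863293,  q_13=2·17476+3811=38763
a_14=1:  p_14=1·863293+389209=1252502,  q_14=1·38763+17476=56239
a_15=3:  p_15=3·1252502+863293=4620799,  q_15=3·56239+38763=207480
→ (4620799, 207480).  Check: 4620799²=21351783398401, 496·207480²=21351783398400, difference 1.
n=2: (4620799,207480)∘(4620799,207480) = (4620799·4620799+496·207480·207480, 4620799·207480+207480·4620799) = (42703566796801,1917446753040)
n=3: (42703566796801,1917446753040)∘(4620799,207480) = (4620799·42703566796801+496·207480·1917446753040, 4620799·1917446753040+207480·42703566796801) = (394649197502177907199,17720272078000750440)

4620799 207480
42703566796801 1917446753040
394649197502177907199 17720272078000750440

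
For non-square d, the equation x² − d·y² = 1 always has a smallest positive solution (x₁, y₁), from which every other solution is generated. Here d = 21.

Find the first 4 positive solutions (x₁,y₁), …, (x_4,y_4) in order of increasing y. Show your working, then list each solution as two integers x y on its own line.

√21 = [4; 1,1,2,1,1,8, …], period ℓ=6 (even) → k=5
step 0: (4, 1)  from 4·(1,0) + (0,1)
step 1: (5, 1)  from 1·(4,1) + (1,0)
step 2: (9, 2)  from 1·(5,1) + (4,1)
step 3: (23, 5)  from 2·(9,2) + (5,1)
step 4: (32, 7)  from 1·(23,5) + (9,2)
step 5: (55, 12)  from 1·(32,7) + (23,5)
(x₁, y₁) = (55, 12);  55² − 21·12² = 1 ✓
n=2: (55,12)∘(55,12) = (55·55+21·12·12, 55·12+12·55) = (6049,1320)
n=3: (6049,1320)∘(55,12) = (55·6049+21·12·1320, 55·1320+12·6049) = (665335,145188)
n=4: (665335,145188)∘(55,12) = (55·665335+21·12·145188, 55·145188+12·665335) = (73180801,15969360)

55 12
6049 1320
665335 145188
73180801 15969360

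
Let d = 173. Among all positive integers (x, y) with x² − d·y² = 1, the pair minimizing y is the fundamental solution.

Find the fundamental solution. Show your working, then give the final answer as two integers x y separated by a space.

√173 = [13; 6,1,1,6,26, …], period ℓ=5 (odd) → k=9
a_0=13:  p_0=13·1+0=13,  q_0=13·0+1=1
a_1=6:  p_1=6·13+1=79,  q_1=6·1+0=6
a_2=1:  p_2=1·79+13=92,  q_2=1·6+1=7
…
a_4=6:  p_4=6·171+92=1118,  q_4=6·13+7=85
a_5=26:  p_5=26·1118+171=29239,  q_5=26·85+13=2223
…
a_7=1:  p_7=1·176552+29239=205791,  q_7=1·13423+2223=15646
a_8=1:  p_8=1·205791+176552=382343,  q_8=1·15646+13423=29069
a_9=6:  p_9=6·382343+205791=2499849,  q_9=6·29069+15646=190060
fundamental: x₁=2499849, y₁=190060  (since 6249245022801 − 173·36122803600 = 1)

2499849 190060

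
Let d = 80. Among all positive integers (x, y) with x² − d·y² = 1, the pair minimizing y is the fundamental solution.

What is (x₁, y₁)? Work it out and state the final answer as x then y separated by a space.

9 1

√80 → a₀=8, period (1,16); ℓ=2 even so k=1
a_0=8:  p_0=8·1+0=8,  q_0=8·0+1=1
a_1=1:  p_1=1·8+1=9,  q_1=1·1+0=1
fundamental: x₁=9, y₁=1  (since 81 − 80·1 = 1)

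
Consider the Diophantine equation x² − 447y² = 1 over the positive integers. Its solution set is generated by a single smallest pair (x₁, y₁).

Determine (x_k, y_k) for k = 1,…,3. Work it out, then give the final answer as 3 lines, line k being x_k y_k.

√447 → a₀=21, period (7,42); ℓ=2 even so k=1
i=0: a=21 ⇒ p=21, q=1
i=1: a=7 ⇒ p=148, q=7
→ (148, 7).  Check: 148²=21904, 447·7²=21903, difference 1.
(x_2, y_2) = (148·148 + 447·7·7, 148·7 + 7·148) = (43807, 2072)
(x_3, y_3) = (148·43807 + 447·7·2072, 148·2072 + 7·43807) = (12966724, 613305)

148 7
43807 2072
12966724 613305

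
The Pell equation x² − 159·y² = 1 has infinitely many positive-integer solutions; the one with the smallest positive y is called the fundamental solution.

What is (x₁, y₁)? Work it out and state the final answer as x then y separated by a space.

√159 = [12; 1,1,1,1,3,1,1,1,1,24, …], period ℓ=10 (even) → k=9
a_0=12:  p_0=12·1+0=12,  q_0=12·0+1=1
a_1=1:  p_1=1·12+1=13,  q_1=1·1+0=1
…
a_3=1:  p_3=1·25+13=38,  q_3=1·2+1=3
a_4=1:  p_4=1·38+25=63,  q_4=1·3+2=5
a_5=3:  p_5=3·63+38=227,  q_5=3·5+3=18
a_6=1:  p_6=1·227+63=290,  q_6=1·18+5=23
a_7=1:  p_7=1·290+227=517,  q_7=1·23+18=41
a_8=1:  p_8=1·517+290=807,  q_8=1·41+23=64
a_9=1:  p_9=1·807+517=1324,  q_9=1·64+41=105
→ (1324, 105).  Check: 1324²=1752976, 159·105²=1752975, difference 1.

1324 105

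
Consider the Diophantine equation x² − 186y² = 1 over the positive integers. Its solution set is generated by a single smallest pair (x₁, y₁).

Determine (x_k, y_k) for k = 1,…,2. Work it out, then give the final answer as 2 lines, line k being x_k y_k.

7501 550
112530001 8251100

√186 → a₀=13, period (1,1,1,3,4,3,1,1,1,26); ℓ=10 even so k=9
i=0: a=13 ⇒ p=13, q=1
…
i=2: a=1 ⇒ p=27, q=2
…
i=7: a=1 ⇒ p=2714, q=199
i=8: a=1 ⇒ p=4787, q=351
i=9: a=1 ⇒ p=7501, q=550
→ (7501, 550).  Check: 7501²=56265001, 186·550²=56265000, difference 1.
(x_2, y_2) = (7501·7501 + 186·550·550, 7501·550 + 550·7501) = (112530001, 8251100)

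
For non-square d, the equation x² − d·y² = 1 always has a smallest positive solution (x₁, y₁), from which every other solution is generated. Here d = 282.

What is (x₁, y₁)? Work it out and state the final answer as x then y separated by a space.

√282 → a₀=16, period (1,3,1,4,1,3,1,32); ℓ=8 even so k=7
step 0: (16, 1)  from 16·(1,0) + (0,1)
…
step 6: (1864, 111)  from 3·(487,29) + (403,24)
step 7: (2351, 140)  from 1·(1864,111) + (487,29)
(x₁, y₁) = (2351, 140);  2351² − 282·140² = 1 ✓

2351 140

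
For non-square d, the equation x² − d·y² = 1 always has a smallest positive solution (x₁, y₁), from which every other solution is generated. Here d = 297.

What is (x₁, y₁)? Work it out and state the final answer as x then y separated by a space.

48599 2820

√297 = [17; 4,3,1,1,2,1,1,3,4,34, …], period ℓ=10 (even) → k=9
i=0: a=17 ⇒ p=17, q=1
…
i=4: a=1 ⇒ p=517, q=30
i=5: a=2 ⇒ p=1327, q=77
…
i=7: a=1 ⇒ p=3171, q=184
i=8: a=3 ⇒ p=11357, q=659
i=9: a=4 ⇒ p=48599, q=2820
(x₁, y₁) = (48599, 2820);  48599² − 297·2820² = 1 ✓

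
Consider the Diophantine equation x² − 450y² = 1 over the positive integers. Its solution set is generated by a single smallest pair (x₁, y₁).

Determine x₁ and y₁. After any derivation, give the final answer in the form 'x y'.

19601 924

√450 = [21; 4,1,2,4,2,1,4,42, …], period ℓ=8 (even) → k=7
i=0: a=21 ⇒ p=21, q=1
i=1: a=4 ⇒ p=85, q=4
…
i=3: a=2 ⇒ p=297, q=14
i=4: a=4 ⇒ p=1294, q=61
…
i=6: a=1 ⇒ p=4179, q=197
i=7: a=4 ⇒ p=19601, q=924
(x₁, y₁) = (19601, 924);  19601² − 450·924² = 1 ✓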